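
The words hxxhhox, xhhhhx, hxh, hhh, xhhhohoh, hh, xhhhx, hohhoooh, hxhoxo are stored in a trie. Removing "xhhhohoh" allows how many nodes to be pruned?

Walk "xhhhohoh" from the leaf back toward the root, removing each node that no remaining word uses.
The suffix "ohoh" (4 nodes) is used only by "xhhhohoh"; the node for "xhhh" still has the child "h", so pruning stops there.
Nodes removed: 4

4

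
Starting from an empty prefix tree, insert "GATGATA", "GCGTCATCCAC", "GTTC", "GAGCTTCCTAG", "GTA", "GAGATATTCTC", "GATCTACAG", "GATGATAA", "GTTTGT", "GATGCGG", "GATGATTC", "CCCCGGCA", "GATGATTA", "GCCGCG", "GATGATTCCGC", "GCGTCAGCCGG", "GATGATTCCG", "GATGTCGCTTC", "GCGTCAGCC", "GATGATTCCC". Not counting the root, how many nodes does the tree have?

Insert word by word; a character creates a node only if that edge doesn't already exist:
  "GATGATA" → 7 new (G, A, T, G, A, T, A)
  "GCGTCATCCAC" → prefix "G" already present; 10 new (C, G, T, C, A, T, C, C, A, C)
  "GTTC" → prefix "G" already present; 3 new (T, T, C)
  "GAGCTTCCTAG" → prefix "GA" already present; 9 new (G, C, T, T, C, C, T, A, G)
  "GTA" → prefix "GT" already present; 1 new (A)
  "GAGATATTCTC" → prefix "GAG" already present; 8 new (A, T, A, T, T, C, T, C)
  "GATCTACAG" → prefix "GAT" already present; 6 new (C, T, A, C, A, G)
  "GATGATAA" → prefix "GATGATA" already present; 1 new (A)
  "GTTTGT" → prefix "GTT" already present; 3 new (T, G, T)
  "GATGCGG" → prefix "GATG" already present; 3 new (C, G, G)
  "GATGATTC" → prefix "GATGAT" already present; 2 new (T, C)
  "CCCCGGCA" → 8 new (C, C, C, C, G, G, C, A)
  "GATGATTA" → prefix "GATGATT" already present; 1 new (A)
  "GCCGCG" → prefix "GC" already present; 4 new (C, G, C, G)
  "GATGATTCCGC" → prefix "GATGATTC" already present; 3 new (C, G, C)
  "GCGTCAGCCGG" → prefix "GCGTCA" already present; 5 new (G, C, C, G, G)
  "GATGATTCCG" → prefix "GATGATTCCG" already present; 0 new (none)
  "GATGTCGCTTC" → prefix "GATG" already present; 7 new (T, C, G, C, T, T, C)
  "GCGTCAGCC" → prefix "GCGTCAGCC" already present; 0 new (none)
  "GATGATTCCC" → prefix "GATGATTCC" already present; 1 new (C)
Total nodes = 7 + 10 + 3 + 9 + 1 + 8 + 6 + 1 + 3 + 3 + 2 + 8 + 1 + 4 + 3 + 5 + 0 + 7 + 0 + 1 = 82

82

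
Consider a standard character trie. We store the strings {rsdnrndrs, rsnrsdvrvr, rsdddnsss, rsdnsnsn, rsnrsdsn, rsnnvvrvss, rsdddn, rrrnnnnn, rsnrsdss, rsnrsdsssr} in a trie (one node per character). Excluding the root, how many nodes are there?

46

Insert word by word; a character creates a node only if that edge doesn't already exist:
  "rsdnrndrs" → 9 new (r, s, d, n, r, n, d, r, s)
  "rsnrsdvrvr" → prefix "rs" already present; 8 new (n, r, s, d, v, r, v, r)
  "rsdddnsss" → prefix "rsd" already present; 6 new (d, d, n, s, s, s)
  "rsdnsnsn" → prefix "rsdn" already present; 4 new (s, n, s, n)
  "rsnrsdsn" → prefix "rsnrsd" already present; 2 new (s, n)
  "rsnnvvrvss" → prefix "rsn" already present; 7 new (n, v, v, r, v, s, s)
  "rsdddn" → prefix "rsdddn" already present; 0 new (none)
  "rrrnnnnn" → prefix "r" already present; 7 new (r, r, n, n, n, n, n)
  "rsnrsdss" → prefix "rsnrsds" already present; 1 new (s)
  "rsnrsdsssr" → prefix "rsnrsdss" already present; 2 new (s, r)
Total nodes = 9 + 8 + 6 + 4 + 2 + 7 + 0 + 7 + 1 + 2 = 46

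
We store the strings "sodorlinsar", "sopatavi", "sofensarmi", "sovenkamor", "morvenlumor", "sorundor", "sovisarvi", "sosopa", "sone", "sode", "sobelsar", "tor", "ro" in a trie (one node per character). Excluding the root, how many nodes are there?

For each word, the new-node count is its length minus the longest prefix already in the trie:
  "sodorlinsar" → 11 new (s, o, d, o, r, l, i, n, s, a, r)
  "sopatavi" → prefix "so" already present; 6 new (p, a, t, a, v, i)
  "sofensarmi" → prefix "so" already present; 8 new (f, e, n, s, a, r, m, i)
  "sovenkamor" → prefix "so" already present; 8 new (v, e, n, k, a, m, o, r)
  "morvenlumor" → 11 new (m, o, r, v, e, n, l, u, m, o, r)
  "sorundor" → prefix "so" already present; 6 new (r, u, n, d, o, r)
  "sovisarvi" → prefix "sov" already present; 6 new (i, s, a, r, v, i)
  "sosopa" → prefix "so" already present; 4 new (s, o, p, a)
  "sone" → prefix "so" already present; 2 new (n, e)
  "sode" → prefix "sod" already present; 1 new (e)
  "sobelsar" → prefix "so" already present; 6 new (b, e, l, s, a, r)
  "tor" → 3 new (t, o, r)
  "ro" → 2 new (r, o)
Total nodes = 11 + 6 + 8 + 8 + 11 + 6 + 6 + 4 + 2 + 1 + 6 + 3 + 2 = 74

74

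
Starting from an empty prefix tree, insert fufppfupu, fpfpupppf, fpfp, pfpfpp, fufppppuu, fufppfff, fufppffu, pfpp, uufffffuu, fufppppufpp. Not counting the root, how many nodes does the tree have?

For each word, the new-node count is its length minus the longest prefix already in the trie:
  "fufppfupu" → 9 new (f, u, f, p, p, f, u, p, u)
  "fpfpupppf" → prefix "f" already present; 8 new (p, f, p, u, p, p, p, f)
  "fpfp" → prefix "fpfp" already present; 0 new (none)
  "pfpfpp" → 6 new (p, f, p, f, p, p)
  "fufppppuu" → prefix "fufpp" already present; 4 new (p, p, u, u)
  "fufppfff" → prefix "fufppf" already present; 2 new (f, f)
  "fufppffu" → prefix "fufppff" already present; 1 new (u)
  "pfpp" → prefix "pfp" already present; 1 new (p)
  "uufffffuu" → 9 new (u, u, f, f, f, f, f, u, u)
  "fufppppufpp" → prefix "fufppppu" already present; 3 new (f, p, p)
Total nodes = 9 + 8 + 0 + 6 + 4 + 2 + 1 + 1 + 9 + 3 = 43

43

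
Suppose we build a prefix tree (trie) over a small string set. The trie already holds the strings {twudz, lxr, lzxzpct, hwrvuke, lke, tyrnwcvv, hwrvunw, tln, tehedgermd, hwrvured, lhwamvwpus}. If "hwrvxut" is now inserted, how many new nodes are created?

3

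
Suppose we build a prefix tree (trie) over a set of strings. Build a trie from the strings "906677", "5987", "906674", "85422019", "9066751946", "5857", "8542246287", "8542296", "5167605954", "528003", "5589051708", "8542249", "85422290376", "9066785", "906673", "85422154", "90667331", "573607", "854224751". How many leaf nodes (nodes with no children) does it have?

18

Leaves are exactly the stored words that no other stored word extends.
Those words: "5167605954", "528003", "5589051708", "573607", "5857", "5987", "85422019", "85422154", "85422290376", "8542246287", "854224751", "8542249", "8542296", "90667331", "906674", "9066751946", "906677", "9066785"
Leaf count: 18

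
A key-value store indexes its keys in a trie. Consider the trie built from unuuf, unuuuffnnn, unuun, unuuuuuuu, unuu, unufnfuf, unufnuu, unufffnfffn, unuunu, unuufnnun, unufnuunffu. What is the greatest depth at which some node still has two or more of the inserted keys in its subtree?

7

The deepest shared node is where two words last agree before diverging.
e.g. "unufnuu" and "unufnuunffu" share the prefix "unufnuu" of length 7; no pair shares a longer one.
Longest shared-prefix length: 7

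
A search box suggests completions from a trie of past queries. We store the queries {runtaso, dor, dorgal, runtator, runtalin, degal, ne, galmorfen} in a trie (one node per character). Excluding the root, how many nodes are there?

34

Count nodes per top-level branch (shared prefixes stored once):
  'd'-branch (degal, dor, dorgal): 10 nodes
  'g'-branch (galmorfen): 9 nodes
  'n'-branch (ne): 2 nodes
  'r'-branch (runtalin, runtaso, runtator): 13 nodes
Sum: 34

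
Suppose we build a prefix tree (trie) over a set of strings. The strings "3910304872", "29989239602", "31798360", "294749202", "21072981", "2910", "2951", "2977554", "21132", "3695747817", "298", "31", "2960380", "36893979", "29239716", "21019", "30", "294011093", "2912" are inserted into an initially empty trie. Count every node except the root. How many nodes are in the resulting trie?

Trace insertions, counting only characters that open a new branch:
  "3910304872" → 10 new (3, 9, 1, 0, 3, 0, 4, 8, 7, 2)
  "29989239602" → 11 new (2, 9, 9, 8, 9, 2, 3, 9, 6, 0, 2)
  "31798360" → prefix "3" already present; 7 new (1, 7, 9, 8, 3, 6, 0)
  "294749202" → prefix "29" already present; 7 new (4, 7, 4, 9, 2, 0, 2)
  "21072981" → prefix "2" already present; 7 new (1, 0, 7, 2, 9, 8, 1)
  "2910" → prefix "29" already present; 2 new (1, 0)
  "2951" → prefix "29" already present; 2 new (5, 1)
  "2977554" → prefix "29" already present; 5 new (7, 7, 5, 5, 4)
  "21132" → prefix "21" already present; 3 new (1, 3, 2)
  "3695747817" → prefix "3" already present; 9 new (6, 9, 5, 7, 4, 7, 8, 1, 7)
  "298" → prefix "29" already present; 1 new (8)
  "31" → prefix "31" already present; 0 new (none)
  "2960380" → prefix "29" already present; 5 new (6, 0, 3, 8, 0)
  "36893979" → prefix "36" already present; 6 new (8, 9, 3, 9, 7, 9)
  "29239716" → prefix "29" already present; 6 new (2, 3, 9, 7, 1, 6)
  "21019" → prefix "210" already present; 2 new (1, 9)
  "30" → prefix "3" already present; 1 new (0)
  "294011093" → prefix "294" already present; 6 new (0, 1, 1, 0, 9, 3)
  "2912" → prefix "291" already present; 1 new (2)
Total nodes = 10 + 11 + 7 + 7 + 7 + 2 + 2 + 5 + 3 + 9 + 1 + 0 + 5 + 6 + 6 + 2 + 1 + 6 + 1 = 91

91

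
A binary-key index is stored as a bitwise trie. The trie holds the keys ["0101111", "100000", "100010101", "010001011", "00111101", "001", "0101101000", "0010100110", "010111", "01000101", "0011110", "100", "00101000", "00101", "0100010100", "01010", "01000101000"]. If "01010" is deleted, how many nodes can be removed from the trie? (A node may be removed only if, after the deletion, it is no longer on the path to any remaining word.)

1

Walk "01010" from the leaf back toward the root, removing each node that no remaining word uses.
The suffix "0" (1 node) is used only by "01010"; the node for "0101" still has the child "1", so pruning stops there.
Nodes removed: 1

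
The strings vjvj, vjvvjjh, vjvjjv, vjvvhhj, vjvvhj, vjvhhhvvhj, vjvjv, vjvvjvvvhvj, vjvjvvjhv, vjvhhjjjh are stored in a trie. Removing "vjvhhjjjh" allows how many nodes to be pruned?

After clearing the end-marker at "vjvhhjjjh", prune upward until reaching a node still needed by another word.
The suffix "jjjh" (4 nodes) is used only by "vjvhhjjjh"; the node for "vjvhh" still has the child "h", so pruning stops there.
Nodes removed: 4

4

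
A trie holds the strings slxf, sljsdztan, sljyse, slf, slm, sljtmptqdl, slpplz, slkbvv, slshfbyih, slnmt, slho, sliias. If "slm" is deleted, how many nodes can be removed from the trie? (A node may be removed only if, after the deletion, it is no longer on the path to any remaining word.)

A node on "slm"'s path can go only if nothing else ends at it or branches off below it.
The suffix "m" (1 node) is used only by "slm"; the node for "sl" still has the child "x", so pruning stops there.
Nodes removed: 1

1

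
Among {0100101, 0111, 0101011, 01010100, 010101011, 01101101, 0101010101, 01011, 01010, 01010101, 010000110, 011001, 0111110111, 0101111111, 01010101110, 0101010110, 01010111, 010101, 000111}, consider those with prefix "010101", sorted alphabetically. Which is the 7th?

Filter for "010101…" and sort: "010101", "01010100", "01010101", "0101010101", "010101011", "0101010110", "01010101110", "0101011", "01010111"
The 7th is 01010101110.

01010101110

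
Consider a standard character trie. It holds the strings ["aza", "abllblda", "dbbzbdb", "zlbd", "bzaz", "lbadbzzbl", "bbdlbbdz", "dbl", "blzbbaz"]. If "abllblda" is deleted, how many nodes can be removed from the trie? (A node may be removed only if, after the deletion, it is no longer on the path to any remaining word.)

7

A node on "abllblda"'s path can go only if nothing else ends at it or branches off below it.
The suffix "bllblda" (7 nodes) is used only by "abllblda"; the node for "a" still has the child "z", so pruning stops there.
Nodes removed: 7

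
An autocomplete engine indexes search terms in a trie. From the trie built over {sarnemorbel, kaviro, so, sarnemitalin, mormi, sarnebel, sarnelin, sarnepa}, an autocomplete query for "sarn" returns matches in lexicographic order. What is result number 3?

sarnemitalin

Words with prefix "sarn", in lexicographic order: "sarnebel", "sarnelin", "sarnemitalin", "sarnemorbel", "sarnepa"
The 3rd is sarnemitalin.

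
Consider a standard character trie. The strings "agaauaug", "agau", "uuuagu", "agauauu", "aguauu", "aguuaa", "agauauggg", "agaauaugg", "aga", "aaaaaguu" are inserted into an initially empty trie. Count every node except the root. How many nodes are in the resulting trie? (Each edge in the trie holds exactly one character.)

Trie structure (* marks end of a word):
(root)
├─ a
│  ├─ a
│  │  └─ a
│  │     └─ a
│  │        └─ a
│  │           └─ g
│  │              └─ u
│  │                 └─ u *
│  └─ g
│     ├─ a *
│     │  ├─ a
│     │  │  └─ u
│     │  │     └─ a
│     │  │        └─ u
│     │  │           └─ g *
│     │  │              └─ g *
│     │  └─ u *
│     │     └─ a
│     │        └─ u
│     │           ├─ g
│     │           │  └─ g
│     │           │     └─ g *
│     │           └─ u *
│     └─ u
│        ├─ a
│        │  └─ u
│        │     └─ u *
│        └─ u
│           └─ a
│              └─ a *
└─ u
   └─ u
      └─ u
         └─ a
            └─ g
               └─ u *
Counting every labelled node above: 36.

36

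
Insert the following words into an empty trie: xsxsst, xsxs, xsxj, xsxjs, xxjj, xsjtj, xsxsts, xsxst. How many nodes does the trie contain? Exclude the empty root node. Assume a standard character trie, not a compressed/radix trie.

16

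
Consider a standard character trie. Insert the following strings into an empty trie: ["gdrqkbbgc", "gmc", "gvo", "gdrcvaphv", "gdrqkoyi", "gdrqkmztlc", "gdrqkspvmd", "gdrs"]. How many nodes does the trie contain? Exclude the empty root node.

33

Trie structure (* marks end of a word):
(root)
└─ g
   ├─ d
   │  └─ r
   │     ├─ c
   │     │  └─ v
   │     │     └─ a
   │     │        └─ p
   │     │           └─ h
   │     │              └─ v *
   │     ├─ q
   │     │  └─ k
   │     │     ├─ b
   │     │     │  └─ b
   │     │     │     └─ g
   │     │     │        └─ c *
   │     │     ├─ m
   │     │     │  └─ z
   │     │     │     └─ t
   │     │     │        └─ l
   │     │     │           └─ c *
   │     │     ├─ o
   │     │     │  └─ y
   │     │     │     └─ i *
   │     │     └─ s
   │     │        └─ p
   │     │           └─ v
   │     │              └─ m
   │     │                 └─ d *
   │     └─ s *
   ├─ m
   │  └─ c *
   └─ v
      └─ o *
Counting every labelled node above: 33.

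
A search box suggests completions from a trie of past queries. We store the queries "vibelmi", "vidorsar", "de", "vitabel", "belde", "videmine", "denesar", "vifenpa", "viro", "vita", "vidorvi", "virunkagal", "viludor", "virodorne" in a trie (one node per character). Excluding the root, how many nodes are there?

Insert word by word; a character creates a node only if that edge doesn't already exist:
  "vibelmi" → 7 new (v, i, b, e, l, m, i)
  "vidorsar" → prefix "vi" already present; 6 new (d, o, r, s, a, r)
  "de" → 2 new (d, e)
  "vitabel" → prefix "vi" already present; 5 new (t, a, b, e, l)
  "belde" → 5 new (b, e, l, d, e)
  "videmine" → prefix "vid" already present; 5 new (e, m, i, n, e)
  "denesar" → prefix "de" already present; 5 new (n, e, s, a, r)
  "vifenpa" → prefix "vi" already present; 5 new (f, e, n, p, a)
  "viro" → prefix "vi" already present; 2 new (r, o)
  "vita" → prefix "vita" already present; 0 new (none)
  "vidorvi" → prefix "vidor" already present; 2 new (v, i)
  "virunkagal" → prefix "vir" already present; 7 new (u, n, k, a, g, a, l)
  "viludor" → prefix "vi" already present; 5 new (l, u, d, o, r)
  "virodorne" → prefix "viro" already present; 5 new (d, o, r, n, e)
Total nodes = 7 + 6 + 2 + 5 + 5 + 5 + 5 + 5 + 2 + 0 + 2 + 7 + 5 + 5 = 61

61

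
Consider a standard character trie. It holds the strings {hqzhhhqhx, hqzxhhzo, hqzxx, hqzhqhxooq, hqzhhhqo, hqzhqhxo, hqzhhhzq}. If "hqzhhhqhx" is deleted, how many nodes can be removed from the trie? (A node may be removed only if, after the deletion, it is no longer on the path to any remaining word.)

A node on "hqzhhhqhx"'s path can go only if nothing else ends at it or branches off below it.
The suffix "hx" (2 nodes) is used only by "hqzhhhqhx"; the node for "hqzhhhq" still has the child "o", so pruning stops there.
Nodes removed: 2

2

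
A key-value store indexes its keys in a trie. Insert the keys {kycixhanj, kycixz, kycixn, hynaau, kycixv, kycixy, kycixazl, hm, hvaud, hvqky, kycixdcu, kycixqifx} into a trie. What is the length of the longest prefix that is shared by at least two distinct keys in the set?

Equivalently: take the maximum, over all pairs, of their longest common prefix length.
"kycixazl" and "kycixdcu" agree on "kycix" (5 characters) before diverging; nothing deeper is shared.
Longest shared-prefix length: 5

5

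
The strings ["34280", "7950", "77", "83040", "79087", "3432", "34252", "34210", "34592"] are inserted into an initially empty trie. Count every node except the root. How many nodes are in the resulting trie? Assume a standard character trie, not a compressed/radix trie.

27

Trie structure (* marks end of a word):
(root)
├─ 3
│  └─ 4
│     ├─ 2
│     │  ├─ 1
│     │  │  └─ 0 *
│     │  ├─ 5
│     │  │  └─ 2 *
│     │  └─ 8
│     │     └─ 0 *
│     ├─ 3
│     │  └─ 2 *
│     └─ 5
│        └─ 9
│           └─ 2 *
├─ 7
│  ├─ 7 *
│  └─ 9
│     ├─ 0
│     │  └─ 8
│     │     └─ 7 *
│     └─ 5
│        └─ 0 *
└─ 8
   └─ 3
      └─ 0
         └─ 4
            └─ 0 *
Counting every labelled node above: 27.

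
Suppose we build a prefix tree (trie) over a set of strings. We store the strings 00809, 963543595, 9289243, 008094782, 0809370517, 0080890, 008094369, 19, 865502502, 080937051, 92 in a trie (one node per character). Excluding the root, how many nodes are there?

For each word, the new-node count is its length minus the longest prefix already in the trie:
  "00809" → 5 new (0, 0, 8, 0, 9)
  "963543595" → 9 new (9, 6, 3, 5, 4, 3, 5, 9, 5)
  "9289243" → prefix "9" already present; 6 new (2, 8, 9, 2, 4, 3)
  "008094782" → prefix "00809" already present; 4 new (4, 7, 8, 2)
  "0809370517" → prefix "0" already present; 9 new (8, 0, 9, 3, 7, 0, 5, 1, 7)
  "0080890" → prefix "0080" already present; 3 new (8, 9, 0)
  "008094369" → prefix "008094" already present; 3 new (3, 6, 9)
  "19" → 2 new (1, 9)
  "865502502" → 9 new (8, 6, 5, 5, 0, 2, 5, 0, 2)
  "080937051" → prefix "080937051" already present; 0 new (none)
  "92" → prefix "92" already present; 0 new (none)
Total nodes = 5 + 9 + 6 + 4 + 9 + 3 + 3 + 2 + 9 + 0 + 0 = 50

50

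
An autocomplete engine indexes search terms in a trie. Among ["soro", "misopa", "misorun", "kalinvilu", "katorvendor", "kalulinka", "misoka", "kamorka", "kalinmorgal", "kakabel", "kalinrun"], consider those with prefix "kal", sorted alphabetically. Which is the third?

DFS of the "kal" subtree visits, in order: "kalinmorgal", "kalinrun", "kalinvilu", "kalulinka"
Position 3: kalinvilu

kalinvilu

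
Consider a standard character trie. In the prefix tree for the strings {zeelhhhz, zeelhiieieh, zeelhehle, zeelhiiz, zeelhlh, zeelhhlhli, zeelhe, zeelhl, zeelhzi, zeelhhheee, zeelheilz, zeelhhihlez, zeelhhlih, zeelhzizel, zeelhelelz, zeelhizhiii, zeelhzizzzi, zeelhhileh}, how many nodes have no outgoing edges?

15

A leaf is a node with no children — equivalently, the end of a word that is not a proper prefix of any other stored word.
Those words: "zeelhehle", "zeelheilz", "zeelhelelz", "zeelhhheee", "zeelhhhz", "zeelhhihlez", "zeelhhileh", "zeelhhlhli", "zeelhhlih", "zeelhiieieh", "zeelhiiz", "zeelhizhiii", "zeelhlh", "zeelhzizel", "zeelhzizzzi"
Leaf count: 15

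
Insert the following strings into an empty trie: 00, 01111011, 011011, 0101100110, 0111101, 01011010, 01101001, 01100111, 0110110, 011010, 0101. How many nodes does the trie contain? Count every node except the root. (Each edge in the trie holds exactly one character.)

For each word, the new-node count is its length minus the longest prefix already in the trie:
  "00" → 2 new (0, 0)
  "01111011" → prefix "0" already present; 7 new (1, 1, 1, 1, 0, 1, 1)
  "011011" → prefix "011" already present; 3 new (0, 1, 1)
  "0101100110" → prefix "01" already present; 8 new (0, 1, 1, 0, 0, 1, 1, 0)
  "0111101" → prefix "0111101" already present; 0 new (none)
  "01011010" → prefix "010110" already present; 2 new (1, 0)
  "01101001" → prefix "01101" already present; 3 new (0, 0, 1)
  "01100111" → prefix "0110" already present; 4 new (0, 1, 1, 1)
  "0110110" → prefix "011011" already present; 1 new (0)
  "011010" → prefix "011010" already present; 0 new (none)
  "0101" → prefix "0101" already present; 0 new (none)
Total nodes = 2 + 7 + 3 + 8 + 0 + 2 + 3 + 4 + 1 + 0 + 0 = 30

30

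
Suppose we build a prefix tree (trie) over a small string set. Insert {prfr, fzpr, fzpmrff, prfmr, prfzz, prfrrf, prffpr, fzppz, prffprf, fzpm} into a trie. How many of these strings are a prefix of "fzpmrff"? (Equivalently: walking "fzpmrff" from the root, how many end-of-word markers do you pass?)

2

Walk "fzpmrff" from the root; an end-of-word marker is hit whenever a stored word is a prefix of "fzpmrff".
Prefixes of the query that are stored words: "fzpm", "fzpmrff"
Count: 2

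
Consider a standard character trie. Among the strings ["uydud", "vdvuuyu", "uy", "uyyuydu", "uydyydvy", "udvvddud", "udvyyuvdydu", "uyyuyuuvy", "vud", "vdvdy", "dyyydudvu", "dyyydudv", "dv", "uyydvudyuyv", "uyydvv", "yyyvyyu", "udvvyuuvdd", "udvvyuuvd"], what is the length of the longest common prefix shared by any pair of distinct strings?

Look for the deepest trie node that still has at least two words in its subtree.
e.g. "udvvyuuvd" and "udvvyuuvdd" share the prefix "udvvyuuvd" of length 9; no pair shares a longer one.
Longest shared-prefix length: 9

9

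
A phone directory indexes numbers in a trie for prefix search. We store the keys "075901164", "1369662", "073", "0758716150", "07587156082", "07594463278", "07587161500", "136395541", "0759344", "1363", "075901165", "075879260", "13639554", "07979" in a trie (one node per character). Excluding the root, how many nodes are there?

For each word, the new-node count is its length minus the longest prefix already in the trie:
  "075901164" → 9 new (0, 7, 5, 9, 0, 1, 1, 6, 4)
  "1369662" → 7 new (1, 3, 6, 9, 6, 6, 2)
  "073" → prefix "07" already present; 1 new (3)
  "0758716150" → prefix "075" already present; 7 new (8, 7, 1, 6, 1, 5, 0)
  "07587156082" → prefix "075871" already present; 5 new (5, 6, 0, 8, 2)
  "07594463278" → prefix "0759" already present; 7 new (4, 4, 6, 3, 2, 7, 8)
  "07587161500" → prefix "0758716150" already present; 1 new (0)
  "136395541" → prefix "136" already present; 6 new (3, 9, 5, 5, 4, 1)
  "0759344" → prefix "0759" already present; 3 new (3, 4, 4)
  "1363" → prefix "1363" already present; 0 new (none)
  "075901165" → prefix "07590116" already present; 1 new (5)
  "075879260" → prefix "07587" already present; 4 new (9, 2, 6, 0)
  "13639554" → prefix "13639554" already present; 0 new (none)
  "07979" → prefix "07" already present; 3 new (9, 7, 9)
Total nodes = 9 + 7 + 1 + 7 + 5 + 7 + 1 + 6 + 3 + 0 + 1 + 4 + 0 + 3 = 54

54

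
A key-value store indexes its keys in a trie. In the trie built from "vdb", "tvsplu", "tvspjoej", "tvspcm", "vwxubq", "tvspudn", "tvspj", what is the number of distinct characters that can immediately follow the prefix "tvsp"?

4

Follow the path "tvsp" to its node, then look at its outgoing edges.
Distinct next characters after "tvsp": c, j, l, u.
That node has 4 child edges.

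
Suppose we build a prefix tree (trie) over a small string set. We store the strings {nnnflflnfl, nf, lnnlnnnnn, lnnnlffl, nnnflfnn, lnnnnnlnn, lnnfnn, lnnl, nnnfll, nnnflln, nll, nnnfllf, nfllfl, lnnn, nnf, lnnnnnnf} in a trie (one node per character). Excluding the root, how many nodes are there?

47

Count nodes per top-level branch (shared prefixes stored once):
  'l'-branch (lnnfnn, lnnl, lnnlnnnnn, lnnn, lnnnlffl, lnnnnnlnn, lnnnnnnf): 24 nodes
  'n'-branch (nf, nfllfl, nll, nnf, nnnflflnfl, nnnflfnn, nnnfll, nnnfllf, nnnflln): 23 nodes
Sum: 47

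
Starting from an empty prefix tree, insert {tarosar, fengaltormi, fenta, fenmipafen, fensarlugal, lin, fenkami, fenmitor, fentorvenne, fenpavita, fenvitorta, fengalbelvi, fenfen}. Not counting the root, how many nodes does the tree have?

Trace insertions, counting only characters that open a new branch:
  "tarosar" → 7 new (t, a, r, o, s, a, r)
  "fengaltormi" → 11 new (f, e, n, g, a, l, t, o, r, m, i)
  "fenta" → prefix "fen" already present; 2 new (t, a)
  "fenmipafen" → prefix "fen" already present; 7 new (m, i, p, a, f, e, n)
  "fensarlugal" → prefix "fen" already present; 8 new (s, a, r, l, u, g, a, l)
  "lin" → 3 new (l, i, n)
  "fenkami" → prefix "fen" already present; 4 new (k, a, m, i)
  "fenmitor" → prefix "fenmi" already present; 3 new (t, o, r)
  "fentorvenne" → prefix "fent" already present; 7 new (o, r, v, e, n, n, e)
  "fenpavita" → prefix "fen" already present; 6 new (p, a, v, i, t, a)
  "fenvitorta" → prefix "fen" already present; 7 new (v, i, t, o, r, t, a)
  "fengalbelvi" → prefix "fengal" already present; 5 new (b, e, l, v, i)
  "fenfen" → prefix "fen" already present; 3 new (f, e, n)
Total nodes = 7 + 11 + 2 + 7 + 8 + 3 + 4 + 3 + 7 + 6 + 7 + 5 + 3 = 73

73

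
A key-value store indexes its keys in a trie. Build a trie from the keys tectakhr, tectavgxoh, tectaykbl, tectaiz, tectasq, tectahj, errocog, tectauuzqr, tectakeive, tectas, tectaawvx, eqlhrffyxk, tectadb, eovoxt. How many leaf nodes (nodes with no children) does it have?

13

A leaf is a node with no children — equivalently, the end of a word that is not a proper prefix of any other stored word.
Those words: "eovoxt", "eqlhrffyxk", "errocog", "tectaawvx", "tectadb", "tectahj", "tectaiz", "tectakeive", "tectakhr", "tectasq", "tectauuzqr", "tectavgxoh", "tectaykbl"
Leaf count: 13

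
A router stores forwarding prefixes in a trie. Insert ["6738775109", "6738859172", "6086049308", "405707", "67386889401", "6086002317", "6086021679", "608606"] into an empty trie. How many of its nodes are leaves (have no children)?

Leaves are exactly the stored words that no other stored word extends.
Those words: "405707", "6086002317", "6086021679", "6086049308", "608606", "67386889401", "6738775109", "6738859172"
Leaf count: 8

8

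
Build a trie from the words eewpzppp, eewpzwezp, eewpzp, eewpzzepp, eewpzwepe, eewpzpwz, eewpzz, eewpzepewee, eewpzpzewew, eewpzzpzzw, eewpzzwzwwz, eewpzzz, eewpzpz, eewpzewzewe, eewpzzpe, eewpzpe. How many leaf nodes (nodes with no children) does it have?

13

A leaf is a node with no children — equivalently, the end of a word that is not a proper prefix of any other stored word.
Those words: "eewpzepewee", "eewpzewzewe", "eewpzpe", "eewpzppp", "eewpzpwz", "eewpzpzewew", "eewpzwepe", "eewpzwezp", "eewpzzepp", "eewpzzpe", "eewpzzpzzw", "eewpzzwzwwz", "eewpzzz"
Leaf count: 13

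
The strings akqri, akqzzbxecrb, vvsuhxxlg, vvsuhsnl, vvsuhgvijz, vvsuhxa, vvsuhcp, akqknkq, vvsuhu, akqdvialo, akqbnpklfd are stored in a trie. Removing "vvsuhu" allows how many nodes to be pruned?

1

After clearing the end-marker at "vvsuhu", prune upward until reaching a node still needed by another word.
The suffix "u" (1 node) is used only by "vvsuhu"; the node for "vvsuh" still has the child "x", so pruning stops there.
Nodes removed: 1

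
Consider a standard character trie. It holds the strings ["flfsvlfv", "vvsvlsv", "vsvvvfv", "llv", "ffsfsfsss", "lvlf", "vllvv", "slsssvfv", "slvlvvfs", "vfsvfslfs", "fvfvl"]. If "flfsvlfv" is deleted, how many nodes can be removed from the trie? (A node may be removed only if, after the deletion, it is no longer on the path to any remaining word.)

Walk "flfsvlfv" from the leaf back toward the root, removing each node that no remaining word uses.
The suffix "lfsvlfv" (7 nodes) is used only by "flfsvlfv"; the node for "f" still has the child "f", so pruning stops there.
Nodes removed: 7

7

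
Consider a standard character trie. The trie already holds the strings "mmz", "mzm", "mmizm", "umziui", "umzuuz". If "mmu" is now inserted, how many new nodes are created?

The longest prefix of "mmu" already in the trie is "mm" (length 2).
Each of the 1 remaining characters creates one node.

1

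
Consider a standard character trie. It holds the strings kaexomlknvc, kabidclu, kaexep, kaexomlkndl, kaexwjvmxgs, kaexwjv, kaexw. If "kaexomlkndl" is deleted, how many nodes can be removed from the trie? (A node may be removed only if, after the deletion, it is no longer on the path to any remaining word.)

A node on "kaexomlkndl"'s path can go only if nothing else ends at it or branches off below it.
The suffix "dl" (2 nodes) is used only by "kaexomlkndl"; the node for "kaexomlkn" still has the child "v", so pruning stops there.
Nodes removed: 2

2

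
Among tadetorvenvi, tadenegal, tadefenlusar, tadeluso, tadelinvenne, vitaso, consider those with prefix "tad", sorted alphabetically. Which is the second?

tadelinvenne

Words with prefix "tad", in lexicographic order: "tadefenlusar", "tadelinvenne", "tadeluso", "tadenegal", "tadetorvenvi"
Position 2: tadelinvenne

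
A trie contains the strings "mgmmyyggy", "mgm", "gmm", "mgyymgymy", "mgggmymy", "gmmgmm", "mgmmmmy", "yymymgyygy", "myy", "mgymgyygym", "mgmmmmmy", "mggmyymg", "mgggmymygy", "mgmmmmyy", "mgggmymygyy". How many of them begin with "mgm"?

5

Walk to "mgm"; the words in its subtree are exactly those with that prefix.
Words under "mgm": mgm, mgmmmmmy, mgmmmmy, mgmmmmyy, mgmmyyggy
Count: 5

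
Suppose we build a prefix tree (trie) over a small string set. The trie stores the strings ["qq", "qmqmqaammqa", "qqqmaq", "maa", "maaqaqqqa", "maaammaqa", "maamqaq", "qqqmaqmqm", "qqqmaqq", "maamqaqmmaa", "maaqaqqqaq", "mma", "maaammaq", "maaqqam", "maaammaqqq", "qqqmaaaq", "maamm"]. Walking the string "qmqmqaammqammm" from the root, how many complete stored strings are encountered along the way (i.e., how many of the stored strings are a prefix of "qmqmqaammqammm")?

Traverse "qmqmqaammqammm" character by character; count nodes along the way that are marked as word ends.
Prefixes of the query that are stored words: "qmqmqaammqa"
Count: 1

1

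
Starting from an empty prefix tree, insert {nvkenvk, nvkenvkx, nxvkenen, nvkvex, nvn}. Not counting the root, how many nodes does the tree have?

19

Trie structure (* marks end of a word):
(root)
└─ n
   ├─ v
   │  ├─ k
   │  │  ├─ e
   │  │  │  └─ n
   │  │  │     └─ v
   │  │  │        └─ k *
   │  │  │           └─ x *
   │  │  └─ v
   │  │     └─ e
   │  │        └─ x *
   │  └─ n *
   └─ x
      └─ v
         └─ k
            └─ e
               └─ n
                  └─ e
                     └─ n *
Counting every labelled node above: 19.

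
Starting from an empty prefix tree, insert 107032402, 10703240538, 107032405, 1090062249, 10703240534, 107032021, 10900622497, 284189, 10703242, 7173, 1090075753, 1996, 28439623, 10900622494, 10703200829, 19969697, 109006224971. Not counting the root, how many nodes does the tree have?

59

Trace insertions, counting only characters that open a new branch:
  "107032402" → 9 new (1, 0, 7, 0, 3, 2, 4, 0, 2)
  "10703240538" → prefix "10703240" already present; 3 new (5, 3, 8)
  "107032405" → prefix "107032405" already present; 0 new (none)
  "1090062249" → prefix "10" already present; 8 new (9, 0, 0, 6, 2, 2, 4, 9)
  "10703240534" → prefix "1070324053" already present; 1 new (4)
  "107032021" → prefix "107032" already present; 3 new (0, 2, 1)
  "10900622497" → prefix "1090062249" already present; 1 new (7)
  "284189" → 6 new (2, 8, 4, 1, 8, 9)
  "10703242" → prefix "1070324" already present; 1 new (2)
  "7173" → 4 new (7, 1, 7, 3)
  "1090075753" → prefix "10900" already present; 5 new (7, 5, 7, 5, 3)
  "1996" → prefix "1" already present; 3 new (9, 9, 6)
  "28439623" → prefix "284" already present; 5 new (3, 9, 6, 2, 3)
  "10900622494" → prefix "1090062249" already present; 1 new (4)
  "10703200829" → prefix "1070320" already present; 4 new (0, 8, 2, 9)
  "19969697" → prefix "1996" already present; 4 new (9, 6, 9, 7)
  "109006224971" → prefix "10900622497" already present; 1 new (1)
Total nodes = 9 + 3 + 0 + 8 + 1 + 3 + 1 + 6 + 1 + 4 + 5 + 3 + 5 + 1 + 4 + 4 + 1 = 59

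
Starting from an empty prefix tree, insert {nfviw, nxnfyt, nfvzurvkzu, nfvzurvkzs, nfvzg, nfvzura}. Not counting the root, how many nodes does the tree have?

Trace insertions, counting only characters that open a new branch:
  "nfviw" → 5 new (n, f, v, i, w)
  "nxnfyt" → prefix "n" already present; 5 new (x, n, f, y, t)
  "nfvzurvkzu" → prefix "nfv" already present; 7 new (z, u, r, v, k, z, u)
  "nfvzurvkzs" → prefix "nfvzurvkz" already present; 1 new (s)
  "nfvzg" → prefix "nfvz" already present; 1 new (g)
  "nfvzura" → prefix "nfvzur" already present; 1 new (a)
Total nodes = 5 + 5 + 7 + 1 + 1 + 1 = 20

20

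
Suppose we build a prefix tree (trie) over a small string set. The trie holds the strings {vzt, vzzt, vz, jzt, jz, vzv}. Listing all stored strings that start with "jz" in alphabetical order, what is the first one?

jz

Words with prefix "jz", in lexicographic order: "jz", "jzt"
The 1st is jz.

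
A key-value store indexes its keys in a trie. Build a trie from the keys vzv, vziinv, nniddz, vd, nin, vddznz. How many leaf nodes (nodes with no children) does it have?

A leaf is a node with no children — equivalently, the end of a word that is not a proper prefix of any other stored word.
Those words: "nin", "nniddz", "vddznz", "vziinv", "vzv"
Leaf count: 5

5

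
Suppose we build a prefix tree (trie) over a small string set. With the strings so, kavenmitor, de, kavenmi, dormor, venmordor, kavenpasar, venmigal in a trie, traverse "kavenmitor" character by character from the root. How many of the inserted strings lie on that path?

Traverse "kavenmitor" character by character; count nodes along the way that are marked as word ends.
Prefixes of the query that are stored words: "kavenmi", "kavenmitor"
Count: 2

2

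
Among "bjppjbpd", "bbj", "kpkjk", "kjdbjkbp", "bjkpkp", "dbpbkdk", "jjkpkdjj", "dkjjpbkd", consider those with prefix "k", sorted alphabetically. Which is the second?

kpkjk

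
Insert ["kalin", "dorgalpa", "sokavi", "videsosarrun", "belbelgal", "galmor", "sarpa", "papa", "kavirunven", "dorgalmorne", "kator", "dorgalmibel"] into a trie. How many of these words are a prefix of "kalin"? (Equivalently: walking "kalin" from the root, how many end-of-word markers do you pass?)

Traverse "kalin" character by character; count nodes along the way that are marked as word ends.
Prefixes of the query that are stored words: "kalin"
Count: 1

1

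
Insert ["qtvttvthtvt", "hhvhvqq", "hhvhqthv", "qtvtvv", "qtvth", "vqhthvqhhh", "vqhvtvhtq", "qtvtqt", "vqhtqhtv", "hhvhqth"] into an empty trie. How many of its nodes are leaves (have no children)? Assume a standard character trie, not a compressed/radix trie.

9

Leaves are exactly the stored words that no other stored word extends.
Those words: "hhvhqthv", "hhvhvqq", "qtvth", "qtvtqt", "qtvttvthtvt", "qtvtvv", "vqhthvqhhh", "vqhtqhtv", "vqhvtvhtq"
Leaf count: 9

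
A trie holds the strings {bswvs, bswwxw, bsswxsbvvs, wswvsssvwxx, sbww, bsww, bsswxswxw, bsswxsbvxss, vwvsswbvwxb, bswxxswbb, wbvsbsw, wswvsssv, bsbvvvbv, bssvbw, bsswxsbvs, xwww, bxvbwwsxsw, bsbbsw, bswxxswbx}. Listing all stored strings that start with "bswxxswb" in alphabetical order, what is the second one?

Words with prefix "bswxxswb", in lexicographic order: "bswxxswbb", "bswxxswbx"
The 2nd is bswxxswbx.

bswxxswbx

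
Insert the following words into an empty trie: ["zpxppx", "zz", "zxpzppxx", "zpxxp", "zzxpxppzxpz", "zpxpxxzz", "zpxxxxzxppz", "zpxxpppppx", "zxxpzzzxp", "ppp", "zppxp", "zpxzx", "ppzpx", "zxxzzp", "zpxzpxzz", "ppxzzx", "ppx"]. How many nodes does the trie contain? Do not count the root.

70

Trace insertions, counting only characters that open a new branch:
  "zpxppx" → 6 new (z, p, x, p, p, x)
  "zz" → prefix "z" already present; 1 new (z)
  "zxpzppxx" → prefix "z" already present; 7 new (x, p, z, p, p, x, x)
  "zpxxp" → prefix "zpx" already present; 2 new (x, p)
  "zzxpxppzxpz" → prefix "zz" already present; 9 new (x, p, x, p, p, z, x, p, z)
  "zpxpxxzz" → prefix "zpxp" already present; 4 new (x, x, z, z)
  "zpxxxxzxppz" → prefix "zpxx" already present; 7 new (x, x, z, x, p, p, z)
  "zpxxpppppx" → prefix "zpxxp" already present; 5 new (p, p, p, p, x)
  "zxxpzzzxp" → prefix "zx" already present; 7 new (x, p, z, z, z, x, p)
  "ppp" → 3 new (p, p, p)
  "zppxp" → prefix "zp" already present; 3 new (p, x, p)
  "zpxzx" → prefix "zpx" already present; 2 new (z, x)
  "ppzpx" → prefix "pp" already present; 3 new (z, p, x)
  "zxxzzp" → prefix "zxx" already present; 3 new (z, z, p)
  "zpxzpxzz" → prefix "zpxz" already present; 4 new (p, x, z, z)
  "ppxzzx" → prefix "pp" already present; 4 new (x, z, z, x)
  "ppx" → prefix "ppx" already present; 0 new (none)
Total nodes = 6 + 1 + 7 + 2 + 9 + 4 + 7 + 5 + 7 + 3 + 3 + 2 + 3 + 3 + 4 + 4 + 0 = 70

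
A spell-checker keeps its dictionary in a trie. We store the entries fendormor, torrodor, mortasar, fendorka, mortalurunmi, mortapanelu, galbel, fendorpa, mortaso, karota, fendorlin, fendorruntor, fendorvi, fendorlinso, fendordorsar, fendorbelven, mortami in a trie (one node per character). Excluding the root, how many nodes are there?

Count nodes per top-level branch (shared prefixes stored once):
  'f'-branch (fendorbelven, fendordorsar, fendorka, fendorlin, fendorlinso, fendormor, fendorpa, fendorruntor, fendorvi): 38 nodes
  'g'-branch (galbel): 6 nodes
  'k'-branch (karota): 6 nodes
  'm'-branch (mortalurunmi, mortami, mortapanelu, mortasar, mortaso): 24 nodes
  't'-branch (torrodor): 8 nodes
Sum: 82

82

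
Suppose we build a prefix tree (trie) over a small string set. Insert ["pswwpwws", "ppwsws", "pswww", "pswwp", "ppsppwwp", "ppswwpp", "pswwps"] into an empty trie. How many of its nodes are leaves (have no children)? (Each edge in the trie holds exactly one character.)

Leaves are exactly the stored words that no other stored word extends.
Those words: "ppsppwwp", "ppswwpp", "ppwsws", "pswwps", "pswwpwws", "pswww"
Leaf count: 6

6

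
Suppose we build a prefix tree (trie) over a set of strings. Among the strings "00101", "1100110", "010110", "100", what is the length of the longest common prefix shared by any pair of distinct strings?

Equivalently: take the maximum, over all pairs, of their longest common prefix length.
"00101" and "010110" agree on "0" (1 characters) before diverging; nothing deeper is shared.
Longest shared-prefix length: 1

1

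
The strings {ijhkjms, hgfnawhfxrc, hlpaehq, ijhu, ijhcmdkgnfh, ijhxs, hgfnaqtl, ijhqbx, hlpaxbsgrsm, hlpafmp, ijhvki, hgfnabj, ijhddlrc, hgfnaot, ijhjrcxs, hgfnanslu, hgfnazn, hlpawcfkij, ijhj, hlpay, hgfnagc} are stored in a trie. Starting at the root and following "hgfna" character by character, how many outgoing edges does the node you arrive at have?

7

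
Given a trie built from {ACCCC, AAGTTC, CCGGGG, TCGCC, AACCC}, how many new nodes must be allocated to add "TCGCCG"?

1

"TCGCC" is already a path in the trie; the remaining "G" must be added.
So 6 − 5 = 1 new nodes.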